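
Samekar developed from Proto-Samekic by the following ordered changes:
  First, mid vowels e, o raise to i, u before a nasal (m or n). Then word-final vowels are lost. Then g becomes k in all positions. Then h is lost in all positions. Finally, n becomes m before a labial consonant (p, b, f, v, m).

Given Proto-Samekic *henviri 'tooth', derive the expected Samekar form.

imvir

Samekar: *henviri
  henviri → hinviri   [pre-nasal raising]
  hinviri → hinvir   [apocope]
  hinvir (rule 3 does not apply)
  hinvir → invir   [h-loss]
  invir → imvir   [nasal place assimilation]
  giving Samekar imvir.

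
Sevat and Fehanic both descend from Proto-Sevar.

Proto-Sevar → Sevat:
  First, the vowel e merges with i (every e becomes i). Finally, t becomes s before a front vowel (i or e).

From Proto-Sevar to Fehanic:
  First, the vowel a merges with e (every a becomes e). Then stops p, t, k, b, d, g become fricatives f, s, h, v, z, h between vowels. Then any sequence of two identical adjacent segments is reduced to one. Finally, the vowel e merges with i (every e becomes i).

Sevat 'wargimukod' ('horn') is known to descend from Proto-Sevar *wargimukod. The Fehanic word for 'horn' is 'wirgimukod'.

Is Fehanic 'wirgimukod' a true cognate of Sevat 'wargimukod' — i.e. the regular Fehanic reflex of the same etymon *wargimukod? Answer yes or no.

Derive the expected Fehanic reflex of *wargimukod:
Fehanic: *wargimukod > wergimukod > wergimuhod > wirgimuhod  (by vowel merger, intervocalic lenition, vowel merger)
The regular Fehanic reflex would be 'wirgimuhod', but the attested form is 'wirgimukod'. The correspondence is irregular, so they are not cognates (the Fehanic form has a different source).

no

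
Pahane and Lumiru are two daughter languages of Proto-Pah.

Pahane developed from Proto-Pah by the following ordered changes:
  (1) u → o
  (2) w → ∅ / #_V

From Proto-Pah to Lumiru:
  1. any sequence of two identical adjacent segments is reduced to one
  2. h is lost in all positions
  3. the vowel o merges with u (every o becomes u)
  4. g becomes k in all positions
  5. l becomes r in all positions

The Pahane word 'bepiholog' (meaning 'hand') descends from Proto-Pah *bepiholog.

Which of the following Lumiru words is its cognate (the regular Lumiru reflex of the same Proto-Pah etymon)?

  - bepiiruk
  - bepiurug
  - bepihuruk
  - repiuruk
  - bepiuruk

bepiuruk

Lumiru: start from *bepiholog.
  rule 1: no change — bepiholog
  rule 2 (h-loss): bepiholog → bepiolog
  rule 3 (vowel merger): bepiolog → bepiulug
  rule 4 (unconditioned shift): bepiulug → bepiuluk
  rule 5 (unconditioned shift): bepiuluk → bepiuruk
  ⇒ Lumiru bepiuruk
Only 'bepiuruk' matches the regular Lumiru development of *bepiholog.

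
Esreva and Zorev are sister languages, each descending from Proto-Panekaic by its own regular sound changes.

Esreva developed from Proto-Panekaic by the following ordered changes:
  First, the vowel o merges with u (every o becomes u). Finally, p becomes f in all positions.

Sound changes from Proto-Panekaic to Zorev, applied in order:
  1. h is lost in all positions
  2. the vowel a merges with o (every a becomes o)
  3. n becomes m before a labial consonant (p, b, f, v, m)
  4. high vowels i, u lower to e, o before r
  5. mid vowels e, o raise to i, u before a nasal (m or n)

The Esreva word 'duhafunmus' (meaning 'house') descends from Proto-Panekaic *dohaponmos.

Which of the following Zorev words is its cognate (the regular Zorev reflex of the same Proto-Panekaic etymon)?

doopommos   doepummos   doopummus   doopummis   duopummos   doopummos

doopummos

Zorev: *dohaponmos > doaponmos > dooponmos > doopommos > doopummos  (by h-loss, vowel merger, nasal place assimilation, pre-nasal raising)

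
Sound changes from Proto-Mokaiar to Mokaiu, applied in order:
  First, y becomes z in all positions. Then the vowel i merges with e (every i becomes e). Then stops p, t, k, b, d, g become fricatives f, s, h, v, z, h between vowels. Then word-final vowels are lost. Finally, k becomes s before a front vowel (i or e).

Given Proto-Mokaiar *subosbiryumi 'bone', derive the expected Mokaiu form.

suvosberzum

Mokaiu: *subosbiryumi
  subosbiryumi → subosbirzumi   [unconditioned shift]
  subosbirzumi → subosberzume   [vowel merger]
  subosberzume → suvosberzume   [intervocalic lenition]
  suvosberzume → suvosberzum   [apocope]
  suvosberzum (rule 5 does not apply)
  giving Mokaiu suvosberzum.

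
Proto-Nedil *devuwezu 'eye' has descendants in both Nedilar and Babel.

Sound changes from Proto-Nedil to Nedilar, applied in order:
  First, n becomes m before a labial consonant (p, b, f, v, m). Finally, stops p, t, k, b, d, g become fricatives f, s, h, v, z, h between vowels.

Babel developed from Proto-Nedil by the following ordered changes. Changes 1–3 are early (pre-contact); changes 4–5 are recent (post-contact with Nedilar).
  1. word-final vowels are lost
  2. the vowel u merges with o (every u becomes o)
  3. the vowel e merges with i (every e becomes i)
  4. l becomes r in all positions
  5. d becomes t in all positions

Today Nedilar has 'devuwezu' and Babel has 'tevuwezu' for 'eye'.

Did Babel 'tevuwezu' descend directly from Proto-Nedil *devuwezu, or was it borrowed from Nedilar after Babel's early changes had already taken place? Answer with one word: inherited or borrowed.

borrowed

If inherited, *devuwezu would pass through all of Babel's changes:
Babel: *devuwezu
  devuwezu → devuwez   [apocope]
  devuwez → devowez   [vowel merger]
  devowez → divowiz   [vowel merger]
  divowiz (rule 4 does not apply)
  divowiz → tivowiz   [unconditioned shift]
  giving Babel tivowiz.
If borrowed from Nedilar 'devuwezu' after the early changes, it would undergo only the recent ones:
  rule 4 (unconditioned shift): no change (devuwezu)
  rule 5 (unconditioned shift): devuwezu → tevuwezu
  ⇒ as a loan: tevuwezu
Babel 'tevuwezu' matches the loan outcome 'tevuwezu', not the inherited 'tivowiz' — it skipped the early Babel changes, so it was borrowed from Nedilar.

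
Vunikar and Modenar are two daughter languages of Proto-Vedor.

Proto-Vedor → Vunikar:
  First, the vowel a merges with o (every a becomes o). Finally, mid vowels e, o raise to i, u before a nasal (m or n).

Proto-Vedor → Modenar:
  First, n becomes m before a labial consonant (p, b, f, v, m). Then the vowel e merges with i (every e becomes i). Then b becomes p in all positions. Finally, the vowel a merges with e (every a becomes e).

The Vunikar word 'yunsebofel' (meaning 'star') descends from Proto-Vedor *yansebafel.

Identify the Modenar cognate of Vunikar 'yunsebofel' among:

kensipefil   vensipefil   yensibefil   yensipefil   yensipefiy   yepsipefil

Modenar: *yansebafel
  yansebafel (rule 1 does not apply)
  yansebafel → yansibafil   [vowel merger]
  yansibafil → yansipafil   [unconditioned shift]
  yansipafil → yensipefil   [vowel merger]
  giving Modenar yensipefil.
The other candidates each miss or misapply at least one Modenar change.

yensipefil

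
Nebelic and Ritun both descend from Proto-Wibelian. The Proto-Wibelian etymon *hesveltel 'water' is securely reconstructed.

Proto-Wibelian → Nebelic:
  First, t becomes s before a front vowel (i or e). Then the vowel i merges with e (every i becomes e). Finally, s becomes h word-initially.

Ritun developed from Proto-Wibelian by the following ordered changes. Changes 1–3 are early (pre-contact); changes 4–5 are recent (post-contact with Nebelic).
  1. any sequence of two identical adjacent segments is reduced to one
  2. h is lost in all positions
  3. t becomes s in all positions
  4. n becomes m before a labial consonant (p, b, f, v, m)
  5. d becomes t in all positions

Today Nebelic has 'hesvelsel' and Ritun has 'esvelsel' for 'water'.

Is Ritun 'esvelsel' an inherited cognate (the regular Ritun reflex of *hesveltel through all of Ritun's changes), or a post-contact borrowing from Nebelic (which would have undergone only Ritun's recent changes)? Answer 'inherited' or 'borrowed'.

If inherited, *hesveltel would pass through all of Ritun's changes:
Ritun: *hesveltel > esveltel > esvelsel  (by h-loss, unconditioned shift)
If borrowed from Nebelic 'hesvelsel' after the early changes, it would undergo only the recent ones:
  rule 4 (nasal place assimilation): no change (hesvelsel)
  rule 5 (unconditioned shift): no change (hesvelsel)
  ⇒ as a loan: hesvelsel
Ritun 'esvelsel' matches the inherited outcome exactly, so it is an inherited cognate, not a loan.

inherited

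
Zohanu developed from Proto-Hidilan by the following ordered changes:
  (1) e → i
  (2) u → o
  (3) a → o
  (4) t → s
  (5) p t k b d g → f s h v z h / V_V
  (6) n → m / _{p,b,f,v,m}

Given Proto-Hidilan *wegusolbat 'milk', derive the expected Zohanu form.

wihosolbos

Zohanu: *wegusolbat > wigusolbat > wigosolbat > wigosolbot > wigosolbos > wihosolbos  (by vowel merger, vowel merger, vowel merger, unconditioned shift, intervocalic lenition)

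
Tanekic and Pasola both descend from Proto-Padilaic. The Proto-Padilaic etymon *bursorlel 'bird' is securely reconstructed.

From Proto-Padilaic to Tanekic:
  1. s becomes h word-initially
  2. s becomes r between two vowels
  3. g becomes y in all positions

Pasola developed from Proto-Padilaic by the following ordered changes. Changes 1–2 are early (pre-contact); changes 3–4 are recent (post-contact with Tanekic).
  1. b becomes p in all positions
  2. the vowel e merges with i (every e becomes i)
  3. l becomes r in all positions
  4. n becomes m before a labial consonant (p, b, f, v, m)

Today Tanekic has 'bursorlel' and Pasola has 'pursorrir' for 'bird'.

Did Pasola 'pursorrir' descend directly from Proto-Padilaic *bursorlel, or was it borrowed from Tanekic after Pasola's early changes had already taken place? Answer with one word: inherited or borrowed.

inherited

If inherited, *bursorlel would pass through all of Pasola's changes:
Pasola: *bursorlel
  bursorlel → pursorlel   [unconditioned shift]
  pursorlel → pursorlil   [vowel merger]
  pursorlil → pursorrir   [unconditioned shift]
  pursorrir (rule 4 does not apply)
  giving Pasola pursorrir.
If borrowed from Tanekic 'bursorlel' after the early changes, it would undergo only the recent ones:
  rule 3 (unconditioned shift): bursorlel → bursorrer
  rule 4 (nasal place assimilation): no change (bursorrer)
  ⇒ as a loan: bursorrer
Pasola 'pursorrir' matches the inherited outcome exactly, so it is an inherited cognate, not a loan.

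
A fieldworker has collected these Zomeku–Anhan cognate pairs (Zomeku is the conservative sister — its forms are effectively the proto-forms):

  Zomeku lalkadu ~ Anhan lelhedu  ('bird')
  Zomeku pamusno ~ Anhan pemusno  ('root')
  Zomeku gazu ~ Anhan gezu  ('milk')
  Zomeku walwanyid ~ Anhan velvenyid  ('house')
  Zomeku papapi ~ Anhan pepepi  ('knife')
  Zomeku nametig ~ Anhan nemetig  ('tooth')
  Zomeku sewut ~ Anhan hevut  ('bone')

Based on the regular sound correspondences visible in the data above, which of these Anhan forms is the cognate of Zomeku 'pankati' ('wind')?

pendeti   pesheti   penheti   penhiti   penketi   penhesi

walwanyid ~ velvenyid — Zomeku a corresponds to Anhan e after a consonant, before a nasal.
lalkadu ~ lelhedu — Zomeku k corresponds to Anhan h after a consonant, before a back vowel.
lalkadu ~ lelhedu, gazu ~ gezu — Zomeku a corresponds to Anhan e after a consonant, before a consonant other than r, m, n, p, b, f, v.
Applying these to Zomeku 'pankati':
  pankati → penkati   (a→e after a consonant, before a nasal)
  penkati → penhati   (k→h after a consonant, before a back vowel)
  penhati → penheti   (a→e after a consonant, before a consonant other than r, m, n, p, b, f, v)
So the Anhan cognate is 'penheti'.

penheti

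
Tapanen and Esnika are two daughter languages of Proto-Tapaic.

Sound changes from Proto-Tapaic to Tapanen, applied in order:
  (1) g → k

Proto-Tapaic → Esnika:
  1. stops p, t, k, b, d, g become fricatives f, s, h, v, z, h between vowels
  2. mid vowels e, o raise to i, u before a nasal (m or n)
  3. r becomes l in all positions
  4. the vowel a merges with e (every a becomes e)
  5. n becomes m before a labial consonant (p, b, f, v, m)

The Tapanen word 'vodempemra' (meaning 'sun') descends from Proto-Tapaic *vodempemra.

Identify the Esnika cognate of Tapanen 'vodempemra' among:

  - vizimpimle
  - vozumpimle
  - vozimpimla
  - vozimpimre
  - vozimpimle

vozimpimle

Esnika: *vodempemra
  vodempemra → vozempemra   [intervocalic lenition]
  vozempemra → vozimpimra   [pre-nasal raising]
  vozimpimra → vozimpimla   [unconditioned shift]
  vozimpimla → vozimpimle   [vowel merger]
  vozimpimle (rule 5 does not apply)
  giving Esnika vozimpimle.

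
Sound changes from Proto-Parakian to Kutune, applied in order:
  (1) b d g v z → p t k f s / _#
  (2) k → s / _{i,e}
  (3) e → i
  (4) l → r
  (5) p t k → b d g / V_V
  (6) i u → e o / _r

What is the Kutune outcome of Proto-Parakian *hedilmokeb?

Kutune: *hedilmokeb > hedilmokep > hedilmosep > hidilmosip > hidirmosip > hidermosip  (by final devoicing, palatalisation, vowel merger, unconditioned shift, pre-rhotic lowering)

hidermosip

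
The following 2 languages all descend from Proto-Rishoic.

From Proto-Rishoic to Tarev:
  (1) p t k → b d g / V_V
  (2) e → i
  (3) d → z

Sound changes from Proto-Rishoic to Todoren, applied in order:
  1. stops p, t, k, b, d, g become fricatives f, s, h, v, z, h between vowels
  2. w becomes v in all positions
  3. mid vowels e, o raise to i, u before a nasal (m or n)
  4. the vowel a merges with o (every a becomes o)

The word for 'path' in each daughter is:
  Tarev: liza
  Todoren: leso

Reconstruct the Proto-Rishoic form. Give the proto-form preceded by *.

*leta

Position 3: Tarev has z, Todoren has s. Taking the neighbouring segments as reconstructed: Tarev z could go back to *t or *d or *z; Todoren s could go back to *t or *s — the one source consistent with every daughter is *t.
Position 2: Tarev has i, Todoren has e. Todoren preserves e here (none of its changes turn any other segment into e), so the proto-segment is *e.
Position 4: Tarev has a, Todoren has o. Tarev preserves a here (none of its changes turn any other segment into a), so the proto-segment is *a.
The remaining positions agree across the daughters. Check the candidate against every language:
Tarev: start from *leta.
  rule 1 (intervocalic voicing): leta → leda
  rule 2 (vowel merger): leda → lida
  rule 3 (unconditioned shift): lida → liza
  ⇒ Tarev liza
Todoren: *leta
  leta → lesa   [intervocalic lenition]
  lesa (rule 2 does not apply)
  lesa (rule 3 does not apply)
  lesa → leso   [vowel merger]
  giving Todoren leso.
*leta is the unique common source.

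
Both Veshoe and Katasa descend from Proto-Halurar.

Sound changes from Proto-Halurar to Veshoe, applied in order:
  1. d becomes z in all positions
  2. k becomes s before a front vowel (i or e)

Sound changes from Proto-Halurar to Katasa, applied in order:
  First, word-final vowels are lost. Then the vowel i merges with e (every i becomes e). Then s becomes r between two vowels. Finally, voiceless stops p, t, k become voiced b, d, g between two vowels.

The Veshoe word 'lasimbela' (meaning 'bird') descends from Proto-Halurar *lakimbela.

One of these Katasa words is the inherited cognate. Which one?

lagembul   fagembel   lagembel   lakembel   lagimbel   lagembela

lagembel

Katasa: start from *lakimbela.
  rule 1 (apocope): lakimbela → lakimbel
  rule 2 (vowel merger): lakimbel → lakembel
  rule 3: no change — lakembel
  rule 4 (intervocalic voicing): lakembel → lagembel
  ⇒ Katasa lagembel
Among the options, 'lagembel' alone shows every Katasa change applied in order.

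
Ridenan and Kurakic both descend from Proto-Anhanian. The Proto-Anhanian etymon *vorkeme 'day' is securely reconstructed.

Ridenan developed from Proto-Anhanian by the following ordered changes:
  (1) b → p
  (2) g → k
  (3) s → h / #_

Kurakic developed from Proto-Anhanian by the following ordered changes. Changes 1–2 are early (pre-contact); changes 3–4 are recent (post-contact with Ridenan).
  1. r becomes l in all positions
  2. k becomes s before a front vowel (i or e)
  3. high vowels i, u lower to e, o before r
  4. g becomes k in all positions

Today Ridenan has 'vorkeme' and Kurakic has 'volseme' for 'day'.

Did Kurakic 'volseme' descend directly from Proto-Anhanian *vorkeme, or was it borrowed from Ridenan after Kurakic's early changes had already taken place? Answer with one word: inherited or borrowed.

inherited

If inherited, *vorkeme would pass through all of Kurakic's changes:
Kurakic: start from *vorkeme.
  rule 1 (unconditioned shift): vorkeme → volkeme
  rule 2 (palatalisation): volkeme → volseme
  rule 3: no change — volseme
  rule 4: no change — volseme
  ⇒ Kurakic volseme
If borrowed from Ridenan 'vorkeme' after the early changes, it would undergo only the recent ones:
  rule 3 (pre-rhotic lowering): no change (vorkeme)
  rule 4 (unconditioned shift): no change (vorkeme)
  ⇒ as a loan: vorkeme
Kurakic 'volseme' matches the inherited outcome exactly, so it is an inherited cognate, not a loan.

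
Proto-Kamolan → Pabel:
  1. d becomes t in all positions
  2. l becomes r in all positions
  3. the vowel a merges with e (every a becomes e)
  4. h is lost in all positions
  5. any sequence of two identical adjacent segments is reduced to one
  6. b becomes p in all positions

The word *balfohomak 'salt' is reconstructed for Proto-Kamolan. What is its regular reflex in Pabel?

Pabel: *balfohomak > barfohomak > berfohomek > berfoomek > berfomek > perfomek  (by unconditioned shift, vowel merger, h-loss, degemination, unconditioned shift)

perfomek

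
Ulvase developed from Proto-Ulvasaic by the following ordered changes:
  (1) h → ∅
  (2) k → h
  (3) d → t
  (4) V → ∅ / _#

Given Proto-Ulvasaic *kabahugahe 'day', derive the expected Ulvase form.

habauga

Ulvase: start from *kabahugahe.
  rule 1 (h-loss): kabahugahe → kabaugae
  rule 2 (unconditioned shift): kabaugae → habaugae
  rule 3: no change — habaugae
  rule 4 (apocope): habaugae → habauga
  ⇒ Ulvase habauga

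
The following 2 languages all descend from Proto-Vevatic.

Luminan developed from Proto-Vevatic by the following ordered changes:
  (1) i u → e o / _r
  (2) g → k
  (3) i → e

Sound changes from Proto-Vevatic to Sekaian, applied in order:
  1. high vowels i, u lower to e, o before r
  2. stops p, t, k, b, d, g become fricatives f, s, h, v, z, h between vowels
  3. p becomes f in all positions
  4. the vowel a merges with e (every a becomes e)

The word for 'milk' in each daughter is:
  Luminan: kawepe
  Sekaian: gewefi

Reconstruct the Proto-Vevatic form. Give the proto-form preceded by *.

*gawepi

Position 1: Luminan has k, Sekaian has g. Sekaian preserves g here (none of its changes turn any other segment into g), so the proto-segment is *g.
Position 6: Luminan has e, Sekaian has i. Sekaian preserves i here (none of its changes turn any other segment into i), so the proto-segment is *i.
This points to *gawepi. Verify forward in each daughter:
Luminan: start from *gawepi.
  rule 1: no change — gawepi
  rule 2 (unconditioned shift): gawepi → kawepi
  rule 3 (vowel merger): kawepi → kawepe
  ⇒ Luminan kawepe
Sekaian: start from *gawepi.
  rule 1: no change — gawepi
  rule 2 (intervocalic lenition): gawepi → gawefi
  rule 3: no change — gawefi
  rule 4 (vowel merger): gawefi → gewefi
  ⇒ Sekaian gewefi
*gawepi is the unique common source.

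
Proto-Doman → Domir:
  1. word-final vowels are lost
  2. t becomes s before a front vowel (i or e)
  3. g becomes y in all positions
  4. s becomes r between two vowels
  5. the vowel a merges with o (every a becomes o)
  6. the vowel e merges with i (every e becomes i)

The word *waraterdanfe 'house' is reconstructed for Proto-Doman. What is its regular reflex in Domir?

Domir: start from *waraterdanfe.
  rule 1 (apocope): waraterdanfe → waraterdanf
  rule 2 (palatalisation): waraterdanf → waraserdanf
  rule 3: no change — waraserdanf
  rule 4 (rhotacism): waraserdanf → wararerdanf
  rule 5 (vowel merger): wararerdanf → wororerdonf
  rule 6 (vowel merger): wororerdonf → wororirdonf
  ⇒ Domir wororirdonf

wororirdonf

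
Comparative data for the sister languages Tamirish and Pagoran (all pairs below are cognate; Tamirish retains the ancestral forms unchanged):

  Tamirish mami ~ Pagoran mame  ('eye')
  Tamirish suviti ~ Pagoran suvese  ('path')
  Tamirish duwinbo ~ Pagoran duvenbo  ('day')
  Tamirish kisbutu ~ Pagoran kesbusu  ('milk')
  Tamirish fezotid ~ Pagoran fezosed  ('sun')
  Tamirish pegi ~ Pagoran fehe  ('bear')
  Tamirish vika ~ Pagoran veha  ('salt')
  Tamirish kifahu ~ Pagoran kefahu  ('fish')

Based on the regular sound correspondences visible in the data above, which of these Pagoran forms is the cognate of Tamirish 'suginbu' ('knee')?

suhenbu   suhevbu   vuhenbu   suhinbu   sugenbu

pegi ~ fehe — Tamirish g corresponds to Pagoran h between vowels (before a front vowel).
duwinbo ~ duvenbo — Tamirish i corresponds to Pagoran e after a consonant, before a nasal.
Applying these to Tamirish 'suginbu':
  suginbu → suhinbu   (g→h between vowels (before a front vowel))
  suhinbu → suhenbu   (i→e after a consonant, before a nasal)
So the Pagoran cognate is 'suhenbu'.

suhenbu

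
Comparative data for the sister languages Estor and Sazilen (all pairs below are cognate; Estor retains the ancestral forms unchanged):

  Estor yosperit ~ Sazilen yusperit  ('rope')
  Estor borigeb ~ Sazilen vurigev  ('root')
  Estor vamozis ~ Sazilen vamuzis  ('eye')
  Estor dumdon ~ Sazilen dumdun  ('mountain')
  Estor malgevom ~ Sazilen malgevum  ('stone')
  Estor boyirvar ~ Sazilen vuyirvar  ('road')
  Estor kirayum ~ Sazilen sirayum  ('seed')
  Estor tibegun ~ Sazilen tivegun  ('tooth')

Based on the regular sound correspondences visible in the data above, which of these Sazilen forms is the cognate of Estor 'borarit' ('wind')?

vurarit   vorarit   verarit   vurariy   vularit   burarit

borigeb ~ vurigev, boyirvar ~ vuyirvar — Estor b corresponds to Sazilen v word-initially before a back vowel.
borigeb ~ vurigev — Estor o corresponds to Sazilen u after a consonant, before r.
Applying these to Estor 'borarit':
  borarit → vorarit   (b→v word-initially before a back vowel)
  vorarit → vurarit   (o→u after a consonant, before r)
So the Sazilen cognate is 'vurarit'.

vurarit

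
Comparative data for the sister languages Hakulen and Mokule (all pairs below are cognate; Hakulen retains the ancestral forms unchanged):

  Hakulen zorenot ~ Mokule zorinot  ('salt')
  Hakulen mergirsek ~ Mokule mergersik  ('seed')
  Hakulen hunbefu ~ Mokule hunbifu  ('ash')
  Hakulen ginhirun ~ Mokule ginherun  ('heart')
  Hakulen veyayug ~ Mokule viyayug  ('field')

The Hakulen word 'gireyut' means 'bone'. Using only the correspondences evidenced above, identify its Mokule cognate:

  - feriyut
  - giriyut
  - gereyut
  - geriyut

geriyut

mergirsek ~ mergersik, ginhirun ~ ginherun — Hakulen i corresponds to Mokule e after a consonant, before r.
mergirsek ~ mergersik, veyayug ~ viyayug — Hakulen e corresponds to Mokule i after a consonant, before a consonant other than r, m, n, p, b, f, v.
Applying these to Hakulen 'gireyut':
  gireyut → gereyut   (i→e after a consonant, before r)
  gereyut → geriyut   (e→i after a consonant, before a consonant other than r, m, n, p, b, f, v)
So the Mokule cognate is 'geriyut'.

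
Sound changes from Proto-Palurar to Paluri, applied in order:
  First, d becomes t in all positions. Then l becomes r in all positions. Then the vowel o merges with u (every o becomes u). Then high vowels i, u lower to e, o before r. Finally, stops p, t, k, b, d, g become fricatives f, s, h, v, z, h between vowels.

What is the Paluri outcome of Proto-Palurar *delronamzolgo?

Paluri: start from *delronamzolgo.
  rule 1 (unconditioned shift): delronamzolgo → telronamzolgo
  rule 2 (unconditioned shift): telronamzolgo → terronamzorgo
  rule 3 (vowel merger): terronamzorgo → terrunamzurgu
  rule 4 (pre-rhotic lowering): terrunamzurgu → terrunamzorgu
  rule 5: no change — terrunamzorgu
  ⇒ Paluri terrunamzorgu

terrunamzorgu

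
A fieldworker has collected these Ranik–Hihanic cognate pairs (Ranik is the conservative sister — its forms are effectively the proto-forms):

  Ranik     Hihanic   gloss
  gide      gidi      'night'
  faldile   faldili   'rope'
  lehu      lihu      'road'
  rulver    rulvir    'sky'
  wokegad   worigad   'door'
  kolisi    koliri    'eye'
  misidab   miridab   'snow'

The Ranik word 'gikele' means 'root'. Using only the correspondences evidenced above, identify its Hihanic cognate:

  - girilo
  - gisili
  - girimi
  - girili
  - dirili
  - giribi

girili

wokegad ~ worigad — Ranik k corresponds to Hihanic r between vowels (before a front vowel).
lehu ~ lihu, wokegad ~ worigad — Ranik e corresponds to Hihanic i after a consonant, before a consonant other than r, m, n, p, b, f, v.
gide ~ gidi, faldile ~ faldili — Ranik e corresponds to Hihanic i word-finally.
Applying these to Ranik 'gikele':
  gikele → girele   (k→r between vowels (before a front vowel))
  girele → girile   (e→i after a consonant, before a consonant other than r, m, n, p, b, f, v)
  girile → girili   (e→i word-finally)
So the Hihanic cognate is 'girili'.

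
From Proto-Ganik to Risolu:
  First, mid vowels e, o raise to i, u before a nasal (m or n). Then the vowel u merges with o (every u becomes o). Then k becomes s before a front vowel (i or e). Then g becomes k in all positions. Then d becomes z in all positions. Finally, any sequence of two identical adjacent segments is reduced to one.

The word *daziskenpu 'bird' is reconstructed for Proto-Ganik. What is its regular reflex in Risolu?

Risolu: *daziskenpu
  daziskenpu → daziskinpu   [pre-nasal raising]
  daziskinpu → daziskinpo   [vowel merger]
  daziskinpo → dazissinpo   [palatalisation]
  dazissinpo (rule 4 does not apply)
  dazissinpo → zazissinpo   [unconditioned shift]
  zazissinpo → zazisinpo   [degemination]
  giving Risolu zazisinpo.

zazisinpo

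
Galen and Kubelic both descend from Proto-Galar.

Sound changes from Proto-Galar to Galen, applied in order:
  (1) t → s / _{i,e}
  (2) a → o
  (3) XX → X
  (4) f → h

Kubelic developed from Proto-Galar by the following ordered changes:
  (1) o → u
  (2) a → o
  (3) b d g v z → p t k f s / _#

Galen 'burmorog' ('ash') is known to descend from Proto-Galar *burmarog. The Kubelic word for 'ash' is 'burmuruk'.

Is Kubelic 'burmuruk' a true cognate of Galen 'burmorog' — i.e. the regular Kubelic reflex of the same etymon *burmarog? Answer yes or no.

no

Derive the expected Kubelic reflex of *burmarog:
Kubelic: start from *burmarog.
  rule 1 (vowel merger): burmarog → burmarug
  rule 2 (vowel merger): burmarug → burmorug
  rule 3 (final devoicing): burmorug → burmoruk
  ⇒ Kubelic burmoruk
The regular Kubelic reflex would be 'burmoruk', but the attested form is 'burmuruk'. The correspondence is irregular, so they are not cognates (the Kubelic form has a different source).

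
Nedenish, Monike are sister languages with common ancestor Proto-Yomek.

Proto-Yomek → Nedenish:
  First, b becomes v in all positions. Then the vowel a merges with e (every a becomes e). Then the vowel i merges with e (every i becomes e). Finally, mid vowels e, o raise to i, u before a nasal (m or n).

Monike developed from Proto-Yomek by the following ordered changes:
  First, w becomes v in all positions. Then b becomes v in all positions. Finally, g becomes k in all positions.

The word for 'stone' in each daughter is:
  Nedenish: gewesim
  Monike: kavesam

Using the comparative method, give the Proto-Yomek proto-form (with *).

*gawesam

Position 3: Nedenish has w, Monike has v. Nedenish preserves w here (none of its changes turn any other segment into w), so the proto-segment is *w.
Position 1: Nedenish has g, Monike has k. Nedenish preserves g here (none of its changes turn any other segment into g), so the proto-segment is *g.
Position 6: Nedenish has i, Monike has a. Monike preserves a here (none of its changes turn any other segment into a), so the proto-segment is *a.
This points to *gawesam. Verify forward in each daughter:
Nedenish: start from *gawesam.
  rule 1: no change — gawesam
  rule 2 (vowel merger): gawesam → gewesem
  rule 3: no change — gewesem
  rule 4 (pre-nasal raising): gewesem → gewesim
  ⇒ Nedenish gewesim
Monike: start from *gawesam.
  rule 1 (unconditioned shift): gawesam → gavesam
  rule 2: no change — gavesam
  rule 3 (unconditioned shift): gavesam → kavesam
  ⇒ Monike kavesam
*gawesam is the unique common source.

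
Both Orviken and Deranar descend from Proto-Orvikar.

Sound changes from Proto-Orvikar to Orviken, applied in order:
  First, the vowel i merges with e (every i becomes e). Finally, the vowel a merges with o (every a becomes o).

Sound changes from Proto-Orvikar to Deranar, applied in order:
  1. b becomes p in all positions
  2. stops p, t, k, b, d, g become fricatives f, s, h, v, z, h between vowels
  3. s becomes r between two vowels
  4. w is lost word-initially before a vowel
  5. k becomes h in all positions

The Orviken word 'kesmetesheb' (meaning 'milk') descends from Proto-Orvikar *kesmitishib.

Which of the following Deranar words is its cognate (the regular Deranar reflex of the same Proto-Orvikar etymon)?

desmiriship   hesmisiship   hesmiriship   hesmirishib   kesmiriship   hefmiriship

Deranar: *kesmitishib
  kesmitishib → kesmitiship   [unconditioned shift]
  kesmitiship → kesmisiship   [intervocalic lenition]
  kesmisiship → kesmiriship   [rhotacism]
  kesmiriship (rule 4 does not apply)
  kesmiriship → hesmiriship   [unconditioned shift]
  giving Deranar hesmiriship.
Only 'hesmiriship' matches the regular Deranar development of *kesmitishib.

hesmiriship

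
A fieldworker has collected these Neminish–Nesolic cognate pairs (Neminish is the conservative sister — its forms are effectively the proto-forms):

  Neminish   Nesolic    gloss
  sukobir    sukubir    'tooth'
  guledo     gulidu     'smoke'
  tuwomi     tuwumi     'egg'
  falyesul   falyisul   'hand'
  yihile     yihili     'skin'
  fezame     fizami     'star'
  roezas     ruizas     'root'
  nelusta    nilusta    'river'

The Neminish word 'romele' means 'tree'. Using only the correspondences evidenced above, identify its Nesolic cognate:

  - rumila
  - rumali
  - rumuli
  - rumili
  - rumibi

tuwomi ~ tuwumi — Neminish o corresponds to Nesolic u after a consonant, before a nasal.
guledo ~ gulidu, falyesul ~ falyisul — Neminish e corresponds to Nesolic i after a consonant, before a consonant other than r, m, n, p, b, f, v.
yihile ~ yihili, fezame ~ fizami — Neminish e corresponds to Nesolic i word-finally.
Applying these to Neminish 'romele':
  romele → rumele   (o→u after a consonant, before a nasal)
  rumele → rumile   (e→i after a consonant, before a consonant other than r, m, n, p, b, f, v)
  rumile → rumili   (e→i word-finally)
So the Nesolic cognate is 'rumili'.

rumili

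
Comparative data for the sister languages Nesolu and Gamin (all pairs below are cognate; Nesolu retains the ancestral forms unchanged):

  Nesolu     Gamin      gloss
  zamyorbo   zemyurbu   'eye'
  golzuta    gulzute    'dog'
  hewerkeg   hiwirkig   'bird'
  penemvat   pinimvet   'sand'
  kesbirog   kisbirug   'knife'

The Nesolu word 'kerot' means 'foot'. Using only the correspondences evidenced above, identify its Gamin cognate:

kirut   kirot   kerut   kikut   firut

hewerkeg ~ hiwirkig — Nesolu e corresponds to Gamin i after a consonant, before r.
golzuta ~ gulzute, kesbirog ~ kisbirug — Nesolu o corresponds to Gamin u after a consonant, before a consonant other than r, m, n, p, b, f, v.
Applying these to Nesolu 'kerot':
  kerot → kirot   (e→i after a consonant, before r)
  kirot → kirut   (o→u after a consonant, before a consonant other than r, m, n, p, b, f, v)
So the Gamin cognate is 'kirut'.

kirut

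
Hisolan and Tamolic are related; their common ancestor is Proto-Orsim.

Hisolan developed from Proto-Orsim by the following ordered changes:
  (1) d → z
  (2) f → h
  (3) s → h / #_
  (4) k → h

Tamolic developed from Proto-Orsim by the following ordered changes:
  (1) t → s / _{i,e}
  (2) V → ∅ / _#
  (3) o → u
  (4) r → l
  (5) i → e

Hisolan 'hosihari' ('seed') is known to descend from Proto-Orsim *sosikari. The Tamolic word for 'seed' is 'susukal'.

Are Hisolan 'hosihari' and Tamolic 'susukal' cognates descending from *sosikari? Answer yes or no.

no

Derive the expected Tamolic reflex of *sosikari:
Tamolic: *sosikari
  sosikari (rule 1 does not apply)
  sosikari → sosikar   [apocope]
  sosikar → susikar   [vowel merger]
  susikar → susikal   [unconditioned shift]
  susikal → susekal   [vowel merger]
  giving Tamolic susekal.
The regular Tamolic reflex would be 'susekal', but the attested form is 'susukal'. The correspondence is irregular, so they are not cognates (the Tamolic form has a different source).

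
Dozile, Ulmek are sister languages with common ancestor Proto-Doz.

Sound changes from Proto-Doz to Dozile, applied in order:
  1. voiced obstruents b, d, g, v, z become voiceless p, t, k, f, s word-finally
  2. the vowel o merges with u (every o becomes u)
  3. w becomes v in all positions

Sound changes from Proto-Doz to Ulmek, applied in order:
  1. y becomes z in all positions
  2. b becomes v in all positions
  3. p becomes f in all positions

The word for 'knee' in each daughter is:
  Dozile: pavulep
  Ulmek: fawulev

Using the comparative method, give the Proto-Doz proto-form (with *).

Position 7: Dozile has p, Ulmek has v. Taking the neighbouring segments as reconstructed: Dozile p could go back to *p or *b; Ulmek v could go back to *b or *v — the one source consistent with every daughter is *b.
Position 3: Dozile has v, Ulmek has w. Ulmek preserves w here (none of its changes turn any other segment into w), so the proto-segment is *w.
Position 1: Dozile has p, Ulmek has f. Taking the neighbouring segments as reconstructed: Dozile p can only go back to *p; Ulmek f could go back to *p or *f — the one source consistent with every daughter is *p.
Verify the candidate proto-form against each daughter:
Dozile: *pawuleb
  pawuleb → pawulep   [final devoicing]
  pawulep (rule 2 does not apply)
  pawulep → pavulep   [unconditioned shift]
  giving Dozile pavulep.
Ulmek: *pawuleb
  pawuleb (rule 1 does not apply)
  pawuleb → pawulev   [unconditioned shift]
  pawulev → fawulev   [unconditioned shift]
  giving Ulmek fawulev.
No other proto-form is consistent with every reflex, so the reconstruction is *pawuleb.

*pawuleb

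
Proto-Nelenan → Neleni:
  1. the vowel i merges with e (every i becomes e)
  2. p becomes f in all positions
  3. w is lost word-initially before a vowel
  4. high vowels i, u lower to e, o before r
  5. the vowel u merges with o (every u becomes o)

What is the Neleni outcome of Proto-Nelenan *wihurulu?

Neleni: *wihurulu > wehurulu > ehurulu > ehorulu > ehorolo  (by vowel merger, glide loss, pre-rhotic lowering, vowel merger)

ehorolo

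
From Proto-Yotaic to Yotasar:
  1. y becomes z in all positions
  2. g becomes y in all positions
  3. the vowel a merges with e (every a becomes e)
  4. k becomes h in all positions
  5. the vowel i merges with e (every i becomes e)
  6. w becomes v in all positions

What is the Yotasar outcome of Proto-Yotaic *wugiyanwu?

Yotasar: *wugiyanwu > wugizanwu > wuyizanwu > wuyizenwu > wuyezenwu > vuyezenvu  (by unconditioned shift, unconditioned shift, vowel merger, vowel merger, unconditioned shift)

vuyezenvu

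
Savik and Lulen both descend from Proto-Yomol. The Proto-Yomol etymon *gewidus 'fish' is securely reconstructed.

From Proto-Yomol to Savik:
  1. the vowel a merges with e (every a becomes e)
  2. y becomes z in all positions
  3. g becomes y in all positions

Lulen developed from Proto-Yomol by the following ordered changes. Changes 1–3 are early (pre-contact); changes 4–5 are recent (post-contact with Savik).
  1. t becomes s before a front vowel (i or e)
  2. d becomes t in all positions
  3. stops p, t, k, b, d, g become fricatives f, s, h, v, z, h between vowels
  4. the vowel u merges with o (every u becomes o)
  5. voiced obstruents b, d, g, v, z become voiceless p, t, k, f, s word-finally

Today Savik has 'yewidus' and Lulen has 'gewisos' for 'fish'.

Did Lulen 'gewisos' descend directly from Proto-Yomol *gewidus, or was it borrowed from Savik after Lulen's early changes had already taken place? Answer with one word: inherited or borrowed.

If inherited, *gewidus would pass through all of Lulen's changes:
Lulen: *gewidus > gewitus > gewisus > gewisos  (by unconditioned shift, intervocalic lenition, vowel merger)
If borrowed from Savik 'yewidus' after the early changes, it would undergo only the recent ones:
  rule 4 (vowel merger): yewidus → yewidos
  rule 5 (final devoicing): no change (yewidos)
  ⇒ as a loan: yewidos
Lulen 'gewisos' matches the inherited outcome exactly, so it is an inherited cognate, not a loan.

inherited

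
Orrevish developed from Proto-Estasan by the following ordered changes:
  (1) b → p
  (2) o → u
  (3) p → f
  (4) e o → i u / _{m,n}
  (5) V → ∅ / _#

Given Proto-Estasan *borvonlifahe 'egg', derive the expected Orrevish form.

furvunlifah

Orrevish: *borvonlifahe > porvonlifahe > purvunlifahe > furvunlifahe > furvunlifah  (by unconditioned shift, vowel merger, unconditioned shift, apocope)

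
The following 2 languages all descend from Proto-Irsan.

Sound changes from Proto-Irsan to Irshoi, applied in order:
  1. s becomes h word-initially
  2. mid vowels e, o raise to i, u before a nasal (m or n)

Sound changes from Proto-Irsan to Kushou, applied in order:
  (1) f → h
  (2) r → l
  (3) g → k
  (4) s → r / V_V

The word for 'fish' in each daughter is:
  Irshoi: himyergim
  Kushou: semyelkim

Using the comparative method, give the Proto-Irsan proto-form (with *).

Position 1: Irshoi has h, Kushou has s. Kushou preserves s here (none of its changes turn any other segment into s), so the proto-segment is *s.
Position 7: Irshoi has g, Kushou has k. Irshoi preserves g here (none of its changes turn any other segment into g), so the proto-segment is *g.
Position 2: Irshoi has i, Kushou has e. Kushou preserves e here (none of its changes turn any other segment into e), so the proto-segment is *e.
Verify the candidate proto-form against each daughter:
Irshoi: *semyergim > hemyergim > himyergim  (by debuccalisation, pre-nasal raising)
Kushou: start from *semyergim.
  rule 1: no change — semyergim
  rule 2 (unconditioned shift): semyergim → semyelgim
  rule 3 (unconditioned shift): semyelgim → semyelkim
  rule 4: no change — semyelkim
  ⇒ Kushou semyelkim
*semyergim is the unique common source.

*semyergim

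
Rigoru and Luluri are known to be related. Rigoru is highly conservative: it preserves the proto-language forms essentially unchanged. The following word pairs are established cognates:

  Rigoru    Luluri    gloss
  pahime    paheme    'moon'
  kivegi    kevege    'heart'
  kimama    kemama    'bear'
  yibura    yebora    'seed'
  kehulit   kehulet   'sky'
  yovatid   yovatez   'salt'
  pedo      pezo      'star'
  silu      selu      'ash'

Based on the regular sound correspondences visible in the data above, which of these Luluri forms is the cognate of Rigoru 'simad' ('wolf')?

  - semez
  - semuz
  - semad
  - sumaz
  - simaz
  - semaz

semaz

pahime ~ paheme, kimama ~ kemama — Rigoru i corresponds to Luluri e after a consonant, before a nasal.
yovatid ~ yovatez — Rigoru d corresponds to Luluri z word-finally.
Applying these to Rigoru 'simad':
  simad → semad   (i→e after a consonant, before a nasal)
  semad → semaz   (d→z word-finally)
So the Luluri cognate is 'semaz'.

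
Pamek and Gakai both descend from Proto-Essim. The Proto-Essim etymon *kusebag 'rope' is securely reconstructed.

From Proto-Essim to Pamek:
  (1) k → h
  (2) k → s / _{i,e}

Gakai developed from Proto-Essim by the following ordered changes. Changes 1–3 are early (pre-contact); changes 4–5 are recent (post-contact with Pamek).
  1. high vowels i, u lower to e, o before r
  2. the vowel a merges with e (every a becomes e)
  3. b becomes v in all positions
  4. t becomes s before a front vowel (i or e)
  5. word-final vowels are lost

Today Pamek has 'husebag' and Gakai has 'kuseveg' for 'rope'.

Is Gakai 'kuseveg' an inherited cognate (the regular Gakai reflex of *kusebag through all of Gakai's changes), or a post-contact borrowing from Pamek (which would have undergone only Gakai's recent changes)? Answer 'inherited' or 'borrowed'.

If inherited, *kusebag would pass through all of Gakai's changes:
Gakai: start from *kusebag.
  rule 1: no change — kusebag
  rule 2 (vowel merger): kusebag → kusebeg
  rule 3 (unconditioned shift): kusebeg → kuseveg
  rule 4: no change — kuseveg
  rule 5: no change — kuseveg
  ⇒ Gakai kuseveg
If borrowed from Pamek 'husebag' after the early changes, it would undergo only the recent ones:
  rule 4 (palatalisation): no change (husebag)
  rule 5 (apocope): no change (husebag)
  ⇒ as a loan: husebag
Gakai 'kuseveg' matches the inherited outcome exactly, so it is an inherited cognate, not a loan.

inherited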